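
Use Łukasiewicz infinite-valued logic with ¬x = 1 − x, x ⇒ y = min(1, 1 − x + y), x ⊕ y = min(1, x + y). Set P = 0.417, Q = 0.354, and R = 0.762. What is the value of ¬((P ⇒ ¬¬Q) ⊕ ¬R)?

0.000

¬Q = 1 − 0.354 = 0.646
¬¬Q = 1 − 0.646 = 0.354
P ⇒ ¬¬Q = min(1, 1 − 0.417 + 0.354) = min(1, 0.937) = 0.937
¬R = 1 − 0.762 = 0.238
(P ⇒ ¬¬Q) ⊕ ¬R = min(1, 0.937 + 0.238) = min(1, 1.175) = 1.000
¬((P ⇒ ¬¬Q) ⊕ ¬R) = 1 − 1.000 = 0.000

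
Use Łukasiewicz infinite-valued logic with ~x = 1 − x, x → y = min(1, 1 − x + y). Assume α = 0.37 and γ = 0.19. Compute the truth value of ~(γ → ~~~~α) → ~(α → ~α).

1.00

~α = 1 − 0.37 = 0.63
~~α = 1 − 0.63 = 0.37
~~~α = 1 − 0.37 = 0.63
~~~~α = 1 − 0.63 = 0.37
γ → ~~~~α = min(1, 1 − 0.19 + 0.37) = min(1, 1.18) = 1.00
~(γ → ~~~~α) = 1 − 1.00 = 0.00
α → ~α = min(1, 1 − 0.37 + 0.63) = min(1, 1.26) = 1.00
~(α → ~α) = 1 − 1.00 = 0.00
~(γ → ~~~~α) → ~(α → ~α) = min(1, 1 − 0.00 + 0.00) = min(1, 1.00) = 1.00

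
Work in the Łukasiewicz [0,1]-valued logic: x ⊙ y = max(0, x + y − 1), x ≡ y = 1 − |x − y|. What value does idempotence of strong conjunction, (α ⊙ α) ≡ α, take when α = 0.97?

α ⊙ α = max(0, 0.97 + 0.97 − 1) = max(0, 0.94) = 0.94
(α ⊙ α) ≡ α = 1 − |0.94 − 0.97| = 1 − 0.03 = 0.97
(The value 0.97 < 1 shows this instance is not satisfied; fails in Ł∞ since a ⊗ a = max(0, 2a−1) ≠ a in general.)

0.97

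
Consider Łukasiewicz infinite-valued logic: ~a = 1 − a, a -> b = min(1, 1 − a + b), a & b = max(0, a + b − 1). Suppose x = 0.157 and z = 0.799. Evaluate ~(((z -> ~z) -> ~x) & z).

~z = 1 − 0.799 = 0.201
z -> ~z = min(1, 1 − 0.799 + 0.201) = min(1, 0.402) = 0.402
~x = 1 − 0.157 = 0.843
(z -> ~z) -> ~x = min(1, 1 − 0.402 + 0.843) = min(1, 1.441) = 1.000
((z -> ~z) -> ~x) & z = max(0, 1.000 + 0.799 − 1) = max(0, 0.799) = 0.799
~(((z -> ~z) -> ~x) & z) = 1 − 0.799 = 0.201

0.201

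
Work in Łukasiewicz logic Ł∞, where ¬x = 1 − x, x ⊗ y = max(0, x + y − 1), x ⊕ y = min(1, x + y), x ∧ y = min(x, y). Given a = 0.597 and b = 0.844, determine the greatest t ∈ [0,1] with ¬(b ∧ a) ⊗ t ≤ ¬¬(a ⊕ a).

b ∧ a = min(0.844, 0.597) = 0.597
¬(b ∧ a) = 1 − 0.597 = 0.403
So the left factor is ¬(b ∧ a) = 0.403.
a ⊕ a = min(1, 0.597 + 0.597) = min(1, 1.194) = 1.000
¬(a ⊕ a) = 1 − 1.000 = 0.000
¬¬(a ⊕ a) = 1 − 0.000 = 1.000
So the right-hand bound is ¬¬(a ⊕ a) = 1.000.
The residuum of the Łukasiewicz t-norm gives the supremum: min(1, 1 − 0.403 + 1.000).
1 − 0.403 + 1.000 = 1.597, so t = min(1, 1.597) = 1.000.
Check: 0.403 ⊗ 1.000 = max(0, 0.403) = 0.403 ≤ 1.000.

1.000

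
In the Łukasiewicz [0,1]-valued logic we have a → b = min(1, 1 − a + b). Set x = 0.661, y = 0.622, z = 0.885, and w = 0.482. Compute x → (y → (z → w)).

1.000

z → w = min(1, 1 − 0.885 + 0.482) = min(1, 0.597) = 0.597
y → (z → w) = min(1, 1 − 0.622 + 0.597) = min(1, 0.975) = 0.975
x → (y → (z → w)) = min(1, 1 − 0.661 + 0.975) = min(1, 1.314) = 1.000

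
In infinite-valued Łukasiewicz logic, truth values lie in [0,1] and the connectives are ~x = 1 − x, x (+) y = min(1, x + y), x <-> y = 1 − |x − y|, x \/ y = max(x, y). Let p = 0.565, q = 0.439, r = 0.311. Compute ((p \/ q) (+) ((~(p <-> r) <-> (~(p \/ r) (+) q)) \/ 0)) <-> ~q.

0.616

p \/ q = max(0.565, 0.439) = 0.565
p <-> r = 1 − |0.565 − 0.311| = 1 − 0.254 = 0.746
~(p <-> r) = 1 − 0.746 = 0.254
p \/ r = max(0.565, 0.311) = 0.565
~(p \/ r) = 1 − 0.565 = 0.435
~(p \/ r) (+) q = min(1, 0.435 + 0.439) = min(1, 0.874) = 0.874
~(p <-> r) <-> (~(p \/ r) (+) q) = 1 − |0.254 − 0.874| = 1 − 0.620 = 0.380
(~(p <-> r) <-> (~(p \/ r) (+) q)) \/ 0 = max(0.380, 0.000) = 0.380
(p \/ q) (+) ((~(p <-> r) <-> (~(p \/ r) (+) q)) \/ 0) = min(1, 0.565 + 0.380) = min(1, 0.945) = 0.945
~q = 1 − 0.439 = 0.561
((p \/ q) (+) ((~(p <-> r) <-> (~(p \/ r) (+) q)) \/ 0)) <-> ~q = 1 − |0.945 − 0.561| = 1 − 0.384 = 0.616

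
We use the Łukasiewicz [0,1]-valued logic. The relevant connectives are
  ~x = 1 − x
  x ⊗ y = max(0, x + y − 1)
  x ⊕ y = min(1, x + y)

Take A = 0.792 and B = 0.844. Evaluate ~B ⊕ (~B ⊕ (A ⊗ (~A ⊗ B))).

0.312

~B = 1 − 0.844 = 0.156
~A = 1 − 0.792 = 0.208
~A ⊗ B = max(0, 0.208 + 0.844 − 1) = max(0, 0.052) = 0.052
A ⊗ (~A ⊗ B) = max(0, 0.792 + 0.052 − 1) = max(0, -0.156) = 0.000
~B ⊕ (A ⊗ (~A ⊗ B)) = min(1, 0.156 + 0.000) = min(1, 0.156) = 0.156
~B ⊕ (~B ⊕ (A ⊗ (~A ⊗ B))) = min(1, 0.156 + 0.156) = min(1, 0.312) = 0.312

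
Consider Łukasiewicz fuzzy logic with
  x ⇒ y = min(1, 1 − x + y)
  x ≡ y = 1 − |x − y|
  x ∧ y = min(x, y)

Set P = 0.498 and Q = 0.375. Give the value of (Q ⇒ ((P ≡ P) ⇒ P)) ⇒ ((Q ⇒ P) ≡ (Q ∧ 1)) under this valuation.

P ≡ P = 1 − |0.498 − 0.498| = 1 − 0.000 = 1.000
(P ≡ P) ⇒ P = min(1, 1 − 1.000 + 0.498) = min(1, 0.498) = 0.498
Q ⇒ ((P ≡ P) ⇒ P) = min(1, 1 − 0.375 + 0.498) = min(1, 1.123) = 1.000
Q ⇒ P = min(1, 1 − 0.375 + 0.498) = min(1, 1.123) = 1.000
Q ∧ 1 = min(0.375, 1.000) = 0.375
(Q ⇒ P) ≡ (Q ∧ 1) = 1 − |1.000 − 0.375| = 1 − 0.625 = 0.375
(Q ⇒ ((P ≡ P) ⇒ P)) ⇒ ((Q ⇒ P) ≡ (Q ∧ 1)) = min(1, 1 − 1.000 + 0.375) = min(1, 0.375) = 0.375

0.375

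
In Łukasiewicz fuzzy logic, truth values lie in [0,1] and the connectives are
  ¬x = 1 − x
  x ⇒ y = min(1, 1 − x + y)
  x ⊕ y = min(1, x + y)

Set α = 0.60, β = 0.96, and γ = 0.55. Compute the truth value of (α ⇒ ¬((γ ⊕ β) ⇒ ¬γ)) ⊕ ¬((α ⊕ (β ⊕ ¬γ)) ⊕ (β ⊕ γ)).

γ ⊕ β = min(1, 0.55 + 0.96) = min(1, 1.51) = 1.00
¬γ = 1 − 0.55 = 0.45
(γ ⊕ β) ⇒ ¬γ = min(1, 1 − 1.00 + 0.45) = min(1, 0.45) = 0.45
¬((γ ⊕ β) ⇒ ¬γ) = 1 − 0.45 = 0.55
α ⇒ ¬((γ ⊕ β) ⇒ ¬γ) = min(1, 1 − 0.60 + 0.55) = min(1, 0.95) = 0.95
β ⊕ ¬γ = min(1, 0.96 + 0.45) = min(1, 1.41) = 1.00
α ⊕ (β ⊕ ¬γ) = min(1, 0.60 + 1.00) = min(1, 1.60) = 1.00
β ⊕ γ = min(1, 0.96 + 0.55) = min(1, 1.51) = 1.00
(α ⊕ (β ⊕ ¬γ)) ⊕ (β ⊕ γ) = min(1, 1.00 + 1.00) = min(1, 2.00) = 1.00
¬((α ⊕ (β ⊕ ¬γ)) ⊕ (β ⊕ γ)) = 1 − 1.00 = 0.00
(α ⇒ ¬((γ ⊕ β) ⇒ ¬γ)) ⊕ ¬((α ⊕ (β ⊕ ¬γ)) ⊕ (β ⊕ γ)) = min(1, 0.95 + 0.00) = min(1, 0.95) = 0.95

0.95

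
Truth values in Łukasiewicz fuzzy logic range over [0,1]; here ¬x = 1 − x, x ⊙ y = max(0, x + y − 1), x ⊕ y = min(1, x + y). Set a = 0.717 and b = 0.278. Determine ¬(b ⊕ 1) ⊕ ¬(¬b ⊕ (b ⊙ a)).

0.278

b ⊕ 1 = min(1, 0.278 + 1.000) = min(1, 1.278) = 1.000
¬(b ⊕ 1) = 1 − 1.000 = 0.000
¬b = 1 − 0.278 = 0.722
b ⊙ a = max(0, 0.278 + 0.717 − 1) = max(0, -0.005) = 0.000
¬b ⊕ (b ⊙ a) = min(1, 0.722 + 0.000) = min(1, 0.722) = 0.722
¬(¬b ⊕ (b ⊙ a)) = 1 − 0.722 = 0.278
¬(b ⊕ 1) ⊕ ¬(¬b ⊕ (b ⊙ a)) = min(1, 0.000 + 0.278) = min(1, 0.278) = 0.278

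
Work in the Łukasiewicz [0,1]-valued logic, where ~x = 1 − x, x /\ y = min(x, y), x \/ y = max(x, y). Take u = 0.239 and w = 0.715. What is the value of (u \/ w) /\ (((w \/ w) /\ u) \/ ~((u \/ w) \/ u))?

u \/ w = max(0.239, 0.715) = 0.715
w \/ w = max(0.715, 0.715) = 0.715
(w \/ w) /\ u = min(0.715, 0.239) = 0.239
(u \/ w) \/ u = max(0.715, 0.239) = 0.715
~((u \/ w) \/ u) = 1 − 0.715 = 0.285
((w \/ w) /\ u) \/ ~((u \/ w) \/ u) = max(0.239, 0.285) = 0.285
(u \/ w) /\ (((w \/ w) /\ u) \/ ~((u \/ w) \/ u)) = min(0.715, 0.285) = 0.285

0.285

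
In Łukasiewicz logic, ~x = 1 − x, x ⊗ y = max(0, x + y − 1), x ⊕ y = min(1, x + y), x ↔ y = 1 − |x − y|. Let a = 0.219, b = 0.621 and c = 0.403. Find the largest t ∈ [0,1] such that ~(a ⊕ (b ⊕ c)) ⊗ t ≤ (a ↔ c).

b ⊕ c = min(1, 0.621 + 0.403) = min(1, 1.024) = 1.000
a ⊕ (b ⊕ c) = min(1, 0.219 + 1.000) = min(1, 1.219) = 1.000
~(a ⊕ (b ⊕ c)) = 1 − 1.000 = 0.000
So the left factor is ~(a ⊕ (b ⊕ c)) = 0.000.
a ↔ c = 1 − |0.219 − 0.403| = 1 − 0.184 = 0.816
So the right-hand bound is a ↔ c = 0.816.
The residuum of the Łukasiewicz t-norm gives the supremum: min(1, 1 − 0.000 + 0.816).
1 − 0.000 + 0.816 = 1.816, so t = min(1, 1.816) = 1.000.
Check: 0.000 ⊗ 1.000 = max(0, 0.000) = 0.000 ≤ 0.816.

1.000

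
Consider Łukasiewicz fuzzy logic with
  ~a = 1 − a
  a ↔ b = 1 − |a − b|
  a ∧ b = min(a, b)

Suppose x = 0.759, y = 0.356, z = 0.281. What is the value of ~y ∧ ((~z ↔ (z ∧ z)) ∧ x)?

0.562

~y = 1 − 0.356 = 0.644
~z = 1 − 0.281 = 0.719
z ∧ z = min(0.281, 0.281) = 0.281
~z ↔ (z ∧ z) = 1 − |0.719 − 0.281| = 1 − 0.438 = 0.562
(~z ↔ (z ∧ z)) ∧ x = min(0.562, 0.759) = 0.562
~y ∧ ((~z ↔ (z ∧ z)) ∧ x) = min(0.644, 0.562) = 0.562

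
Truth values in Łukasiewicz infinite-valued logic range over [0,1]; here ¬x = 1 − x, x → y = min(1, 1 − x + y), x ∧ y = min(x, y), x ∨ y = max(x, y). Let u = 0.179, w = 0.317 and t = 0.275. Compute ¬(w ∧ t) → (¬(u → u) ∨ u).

w ∧ t = min(0.317, 0.275) = 0.275
¬(w ∧ t) = 1 − 0.275 = 0.725
u → u = min(1, 1 − 0.179 + 0.179) = min(1, 1.000) = 1.000
¬(u → u) = 1 − 1.000 = 0.000
¬(u → u) ∨ u = max(0.000, 0.179) = 0.179
¬(w ∧ t) → (¬(u → u) ∨ u) = min(1, 1 − 0.725 + 0.179) = min(1, 0.454) = 0.454

0.454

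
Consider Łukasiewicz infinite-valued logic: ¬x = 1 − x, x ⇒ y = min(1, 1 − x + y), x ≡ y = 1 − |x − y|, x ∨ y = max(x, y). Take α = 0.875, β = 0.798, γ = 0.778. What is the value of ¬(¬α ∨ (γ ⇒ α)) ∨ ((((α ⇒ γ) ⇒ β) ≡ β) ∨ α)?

¬α = 1 − 0.875 = 0.125
γ ⇒ α = min(1, 1 − 0.778 + 0.875) = min(1, 1.097) = 1.000
¬α ∨ (γ ⇒ α) = max(0.125, 1.000) = 1.000
¬(¬α ∨ (γ ⇒ α)) = 1 − 1.000 = 0.000
α ⇒ γ = min(1, 1 − 0.875 + 0.778) = min(1, 0.903) = 0.903
(α ⇒ γ) ⇒ β = min(1, 1 − 0.903 + 0.798) = min(1, 0.895) = 0.895
((α ⇒ γ) ⇒ β) ≡ β = 1 − |0.895 − 0.798| = 1 − 0.097 = 0.903
(((α ⇒ γ) ⇒ β) ≡ β) ∨ α = max(0.903, 0.875) = 0.903
¬(¬α ∨ (γ ⇒ α)) ∨ ((((α ⇒ γ) ⇒ β) ≡ β) ∨ α) = max(0.000, 0.903) = 0.903

0.903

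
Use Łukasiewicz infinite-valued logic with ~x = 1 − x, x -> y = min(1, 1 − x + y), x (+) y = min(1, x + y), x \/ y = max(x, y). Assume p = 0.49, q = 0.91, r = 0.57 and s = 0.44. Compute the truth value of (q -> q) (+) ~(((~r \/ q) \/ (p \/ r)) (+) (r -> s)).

q -> q = min(1, 1 − 0.91 + 0.91) = min(1, 1.00) = 1.00
~r = 1 − 0.57 = 0.43
~r \/ q = max(0.43, 0.91) = 0.91
p \/ r = max(0.49, 0.57) = 0.57
(~r \/ q) \/ (p \/ r) = max(0.91, 0.57) = 0.91
r -> s = min(1, 1 − 0.57 + 0.44) = min(1, 0.87) = 0.87
((~r \/ q) \/ (p \/ r)) (+) (r -> s) = min(1, 0.91 + 0.87) = min(1, 1.78) = 1.00
~(((~r \/ q) \/ (p \/ r)) (+) (r -> s)) = 1 − 1.00 = 0.00
(q -> q) (+) ~(((~r \/ q) \/ (p \/ r)) (+) (r -> s)) = min(1, 1.00 + 0.00) = min(1, 1.00) = 1.00

1.00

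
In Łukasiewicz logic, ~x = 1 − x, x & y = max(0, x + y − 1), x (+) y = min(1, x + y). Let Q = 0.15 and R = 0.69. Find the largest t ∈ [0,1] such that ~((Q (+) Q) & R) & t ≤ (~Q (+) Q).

Q (+) Q = min(1, 0.15 + 0.15) = min(1, 0.30) = 0.30
(Q (+) Q) & R = max(0, 0.30 + 0.69 − 1) = max(0, -0.01) = 0.00
~((Q (+) Q) & R) = 1 − 0.00 = 1.00
So the left factor is ~((Q (+) Q) & R) = 1.00.
~Q = 1 − 0.15 = 0.85
~Q (+) Q = min(1, 0.85 + 0.15) = min(1, 1.00) = 1.00
So the right-hand bound is ~Q (+) Q = 1.00.
The residuum of the Łukasiewicz t-norm gives the supremum: min(1, 1 − 1.00 + 1.00).
1 − 1.00 + 1.00 = 1.00, so t = min(1, 1.00) = 1.00.
Check: 1.00 & 1.00 = max(0, 1.00) = 1.00 ≤ 1.00.

1.00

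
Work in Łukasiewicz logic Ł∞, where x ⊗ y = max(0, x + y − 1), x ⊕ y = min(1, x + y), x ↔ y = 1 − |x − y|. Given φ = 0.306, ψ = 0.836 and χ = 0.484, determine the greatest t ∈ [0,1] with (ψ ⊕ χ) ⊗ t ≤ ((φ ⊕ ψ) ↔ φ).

0.306

ψ ⊕ χ = min(1, 0.836 + 0.484) = min(1, 1.320) = 1.000
So the left factor is ψ ⊕ χ = 1.000.
φ ⊕ ψ = min(1, 0.306 + 0.836) = min(1, 1.142) = 1.000
(φ ⊕ ψ) ↔ φ = 1 − |1.000 − 0.306| = 1 − 0.694 = 0.306
So the right-hand bound is (φ ⊕ ψ) ↔ φ = 0.306.
The residuum of the Łukasiewicz t-norm gives the supremum: min(1, 1 − 1.000 + 0.306).
1 − 1.000 + 0.306 = 0.306, so t = min(1, 0.306) = 0.306.
Check: 1.000 ⊗ 0.306 = max(0, 0.306) = 0.306 ≤ 0.306.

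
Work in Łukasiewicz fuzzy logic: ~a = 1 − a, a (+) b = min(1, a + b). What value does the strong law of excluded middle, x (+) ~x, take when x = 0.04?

~x = 1 − 0.04 = 0.96
x (+) ~x = min(1, 0.04 + 0.96) = min(1, 1.00) = 1.00
(As expected: always 1 in Ł∞ since a ⊕ (1−a) = 1.)

1.00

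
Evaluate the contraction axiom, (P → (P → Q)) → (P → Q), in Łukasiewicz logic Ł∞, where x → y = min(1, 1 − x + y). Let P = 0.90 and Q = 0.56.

0.90

P → Q = min(1, 1 − 0.90 + 0.56) = min(1, 0.66) = 0.66
P → (P → Q) = min(1, 1 − 0.90 + 0.66) = min(1, 0.76) = 0.76
(P → (P → Q)) → (P → Q) = min(1, 1 − 0.76 + 0.66) = min(1, 0.90) = 0.90
(The value 0.90 < 1 shows this instance is not satisfied; fails in Ł∞ (the t-norm is not idempotent).)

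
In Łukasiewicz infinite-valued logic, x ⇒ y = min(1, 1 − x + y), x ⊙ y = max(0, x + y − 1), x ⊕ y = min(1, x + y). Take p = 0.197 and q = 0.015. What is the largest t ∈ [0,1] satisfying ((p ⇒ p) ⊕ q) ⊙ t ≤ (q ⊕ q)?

0.030

p ⇒ p = min(1, 1 − 0.197 + 0.197) = min(1, 1.000) = 1.000
(p ⇒ p) ⊕ q = min(1, 1.000 + 0.015) = min(1, 1.015) = 1.000
So the left factor is (p ⇒ p) ⊕ q = 1.000.
q ⊕ q = min(1, 0.015 + 0.015) = min(1, 0.030) = 0.030
So the right-hand bound is q ⊕ q = 0.030.
The residuum of the Łukasiewicz t-norm gives the supremum: min(1, 1 − 1.000 + 0.030).
1 − 1.000 + 0.030 = 0.030, so t = min(1, 0.030) = 0.030.
Check: 1.000 ⊙ 0.030 = max(0, 0.030) = 0.030 ≤ 0.030.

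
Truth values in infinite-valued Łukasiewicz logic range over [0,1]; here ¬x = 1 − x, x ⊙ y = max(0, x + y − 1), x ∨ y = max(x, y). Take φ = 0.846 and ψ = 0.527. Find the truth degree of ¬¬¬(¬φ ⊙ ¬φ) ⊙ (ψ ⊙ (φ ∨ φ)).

0.373

¬φ = 1 − 0.846 = 0.154
¬φ ⊙ ¬φ = max(0, 0.154 + 0.154 − 1) = max(0, -0.692) = 0.000
¬(¬φ ⊙ ¬φ) = 1 − 0.000 = 1.000
¬¬(¬φ ⊙ ¬φ) = 1 − 1.000 = 0.000
¬¬¬(¬φ ⊙ ¬φ) = 1 − 0.000 = 1.000
φ ∨ φ = max(0.846, 0.846) = 0.846
ψ ⊙ (φ ∨ φ) = max(0, 0.527 + 0.846 − 1) = max(0, 0.373) = 0.373
¬¬¬(¬φ ⊙ ¬φ) ⊙ (ψ ⊙ (φ ∨ φ)) = max(0, 1.000 + 0.373 − 1) = max(0, 0.373) = 0.373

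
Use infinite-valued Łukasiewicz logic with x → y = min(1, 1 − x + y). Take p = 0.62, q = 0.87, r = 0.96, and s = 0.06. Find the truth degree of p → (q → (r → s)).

r → s = min(1, 1 − 0.96 + 0.06) = min(1, 0.10) = 0.10
q → (r → s) = min(1, 1 − 0.87 + 0.10) = min(1, 0.23) = 0.23
p → (q → (r → s)) = min(1, 1 − 0.62 + 0.23) = min(1, 0.61) = 0.61

0.61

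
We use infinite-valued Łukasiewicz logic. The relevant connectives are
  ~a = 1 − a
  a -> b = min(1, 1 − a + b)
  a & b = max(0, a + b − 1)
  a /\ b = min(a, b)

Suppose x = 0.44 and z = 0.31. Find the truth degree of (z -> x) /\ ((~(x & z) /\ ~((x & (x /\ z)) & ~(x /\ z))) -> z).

0.31

z -> x = min(1, 1 − 0.31 + 0.44) = min(1, 1.13) = 1.00
x & z = max(0, 0.44 + 0.31 − 1) = max(0, -0.25) = 0.00
~(x & z) = 1 − 0.00 = 1.00
x /\ z = min(0.44, 0.31) = 0.31
x & (x /\ z) = max(0, 0.44 + 0.31 − 1) = max(0, -0.25) = 0.00
~(x /\ z) = 1 − 0.31 = 0.69
(x & (x /\ z)) & ~(x /\ z) = max(0, 0.00 + 0.69 − 1) = max(0, -0.31) = 0.00
~((x & (x /\ z)) & ~(x /\ z)) = 1 − 0.00 = 1.00
~(x & z) /\ ~((x & (x /\ z)) & ~(x /\ z)) = min(1.00, 1.00) = 1.00
(~(x & z) /\ ~((x & (x /\ z)) & ~(x /\ z))) -> z = min(1, 1 − 1.00 + 0.31) = min(1, 0.31) = 0.31
(z -> x) /\ ((~(x & z) /\ ~((x & (x /\ z)) & ~(x /\ z))) -> z) = min(1.00, 0.31) = 0.31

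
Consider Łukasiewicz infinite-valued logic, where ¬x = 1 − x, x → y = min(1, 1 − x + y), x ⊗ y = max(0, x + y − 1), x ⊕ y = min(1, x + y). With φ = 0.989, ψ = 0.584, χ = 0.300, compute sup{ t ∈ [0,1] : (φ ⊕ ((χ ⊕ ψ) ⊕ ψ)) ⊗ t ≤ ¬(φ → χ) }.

0.689

χ ⊕ ψ = min(1, 0.300 + 0.584) = min(1, 0.884) = 0.884
(χ ⊕ ψ) ⊕ ψ = min(1, 0.884 + 0.584) = min(1, 1.468) = 1.000
φ ⊕ ((χ ⊕ ψ) ⊕ ψ) = min(1, 0.989 + 1.000) = min(1, 1.989) = 1.000
So the left factor is φ ⊕ ((χ ⊕ ψ) ⊕ ψ) = 1.000.
φ → χ = min(1, 1 − 0.989 + 0.300) = min(1, 0.311) = 0.311
¬(φ → χ) = 1 − 0.311 = 0.689
So the right-hand bound is ¬(φ → χ) = 0.689.
The residuum of the Łukasiewicz t-norm gives the supremum: min(1, 1 − 1.000 + 0.689).
1 − 1.000 + 0.689 = 0.689, so t = min(1, 0.689) = 0.689.
Check: 1.000 ⊗ 0.689 = max(0, 0.689) = 0.689 ≤ 0.689.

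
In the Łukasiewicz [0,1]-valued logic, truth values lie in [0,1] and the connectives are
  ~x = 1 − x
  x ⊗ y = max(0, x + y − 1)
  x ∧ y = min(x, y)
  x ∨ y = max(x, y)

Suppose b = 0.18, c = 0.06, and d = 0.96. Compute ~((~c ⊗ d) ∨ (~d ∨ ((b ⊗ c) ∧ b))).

0.10

~c = 1 − 0.06 = 0.94
~c ⊗ d = max(0, 0.94 + 0.96 − 1) = max(0, 0.90) = 0.90
~d = 1 − 0.96 = 0.04
b ⊗ c = max(0, 0.18 + 0.06 − 1) = max(0, -0.76) = 0.00
(b ⊗ c) ∧ b = min(0.00, 0.18) = 0.00
~d ∨ ((b ⊗ c) ∧ b) = max(0.04, 0.00) = 0.04
(~c ⊗ d) ∨ (~d ∨ ((b ⊗ c) ∧ b)) = max(0.90, 0.04) = 0.90
~((~c ⊗ d) ∨ (~d ∨ ((b ⊗ c) ∧ b))) = 1 − 0.90 = 0.10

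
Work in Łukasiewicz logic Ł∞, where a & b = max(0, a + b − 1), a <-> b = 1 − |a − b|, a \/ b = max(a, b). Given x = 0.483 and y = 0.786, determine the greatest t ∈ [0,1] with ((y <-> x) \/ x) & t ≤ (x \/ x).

0.786

y <-> x = 1 − |0.786 − 0.483| = 1 − 0.303 = 0.697
(y <-> x) \/ x = max(0.697, 0.483) = 0.697
So the left factor is (y <-> x) \/ x = 0.697.
x \/ x = max(0.483, 0.483) = 0.483
So the right-hand bound is x \/ x = 0.483.
The residuum of the Łukasiewicz t-norm gives the supremum: min(1, 1 − 0.697 + 0.483).
1 − 0.697 + 0.483 = 0.786, so t = min(1, 0.786) = 0.786.
Check: 0.697 & 0.786 = max(0, 0.483) = 0.483 ≤ 0.483.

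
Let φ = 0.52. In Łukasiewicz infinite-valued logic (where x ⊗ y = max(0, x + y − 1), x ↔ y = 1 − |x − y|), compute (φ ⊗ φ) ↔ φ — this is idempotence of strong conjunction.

φ ⊗ φ = max(0, 0.52 + 0.52 − 1) = max(0, 0.04) = 0.04
(φ ⊗ φ) ↔ φ = 1 − |0.04 − 0.52| = 1 − 0.48 = 0.52
(The value 0.52 < 1 shows this instance is not satisfied; fails in Ł∞ since a ⊗ a = max(0, 2a−1) ≠ a in general.)

0.52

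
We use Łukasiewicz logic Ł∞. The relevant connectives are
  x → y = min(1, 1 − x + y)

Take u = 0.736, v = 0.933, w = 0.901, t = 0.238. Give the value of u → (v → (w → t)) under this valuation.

0.668

w → t = min(1, 1 − 0.901 + 0.238) = min(1, 0.337) = 0.337
v → (w → t) = min(1, 1 − 0.933 + 0.337) = min(1, 0.404) = 0.404
u → (v → (w → t)) = min(1, 1 − 0.736 + 0.404) = min(1, 0.668) = 0.668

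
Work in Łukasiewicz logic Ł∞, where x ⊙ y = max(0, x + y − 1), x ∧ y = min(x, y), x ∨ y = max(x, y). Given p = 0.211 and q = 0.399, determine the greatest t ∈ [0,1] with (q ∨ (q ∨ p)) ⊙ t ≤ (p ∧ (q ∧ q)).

q ∨ p = max(0.399, 0.211) = 0.399
q ∨ (q ∨ p) = max(0.399, 0.399) = 0.399
So the left factor is q ∨ (q ∨ p) = 0.399.
q ∧ q = min(0.399, 0.399) = 0.399
p ∧ (q ∧ q) = min(0.211, 0.399) = 0.211
So the right-hand bound is p ∧ (q ∧ q) = 0.211.
The residuum of the Łukasiewicz t-norm gives the supremum: min(1, 1 − 0.399 + 0.211).
1 − 0.399 + 0.211 = 0.812, so t = min(1, 0.812) = 0.812.
Check: 0.399 ⊙ 0.812 = max(0, 0.211) = 0.211 ≤ 0.211.

0.812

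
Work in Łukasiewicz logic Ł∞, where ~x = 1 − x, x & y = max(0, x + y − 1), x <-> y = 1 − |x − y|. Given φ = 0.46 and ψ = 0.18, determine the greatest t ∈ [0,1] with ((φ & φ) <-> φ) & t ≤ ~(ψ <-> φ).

φ & φ = max(0, 0.46 + 0.46 − 1) = max(0, -0.08) = 0.00
(φ & φ) <-> φ = 1 − |0.00 − 0.46| = 1 − 0.46 = 0.54
So the left factor is (φ & φ) <-> φ = 0.54.
ψ <-> φ = 1 − |0.18 − 0.46| = 1 − 0.28 = 0.72
~(ψ <-> φ) = 1 − 0.72 = 0.28
So the right-hand bound is ~(ψ <-> φ) = 0.28.
The residuum of the Łukasiewicz t-norm gives the supremum: min(1, 1 − 0.54 + 0.28).
1 − 0.54 + 0.28 = 0.74, so t = min(1, 0.74) = 0.74.
Check: 0.54 & 0.74 = max(0, 0.28) = 0.28 ≤ 0.28.

0.74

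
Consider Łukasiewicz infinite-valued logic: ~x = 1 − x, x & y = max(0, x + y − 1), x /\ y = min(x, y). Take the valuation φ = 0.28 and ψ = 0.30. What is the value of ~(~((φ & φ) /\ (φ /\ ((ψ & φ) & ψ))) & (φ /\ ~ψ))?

0.72

φ & φ = max(0, 0.28 + 0.28 − 1) = max(0, -0.44) = 0.00
ψ & φ = max(0, 0.30 + 0.28 − 1) = max(0, -0.42) = 0.00
(ψ & φ) & ψ = max(0, 0.00 + 0.30 − 1) = max(0, -0.70) = 0.00
φ /\ ((ψ & φ) & ψ) = min(0.28, 0.00) = 0.00
(φ & φ) /\ (φ /\ ((ψ & φ) & ψ)) = min(0.00, 0.00) = 0.00
~((φ & φ) /\ (φ /\ ((ψ & φ) & ψ))) = 1 − 0.00 = 1.00
~ψ = 1 − 0.30 = 0.70
φ /\ ~ψ = min(0.28, 0.70) = 0.28
~((φ & φ) /\ (φ /\ ((ψ & φ) & ψ))) & (φ /\ ~ψ) = max(0, 1.00 + 0.28 − 1) = max(0, 0.28) = 0.28
~(~((φ & φ) /\ (φ /\ ((ψ & φ) & ψ))) & (φ /\ ~ψ)) = 1 − 0.28 = 0.72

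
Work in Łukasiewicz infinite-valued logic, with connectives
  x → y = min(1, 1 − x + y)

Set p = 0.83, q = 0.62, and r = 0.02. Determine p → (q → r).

q → r = min(1, 1 − 0.62 + 0.02) = min(1, 0.40) = 0.40
p → (q → r) = min(1, 1 − 0.83 + 0.40) = min(1, 0.57) = 0.57

0.57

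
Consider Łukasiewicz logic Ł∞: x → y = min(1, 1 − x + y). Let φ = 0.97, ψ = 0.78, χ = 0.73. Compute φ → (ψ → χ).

0.98

ψ → χ = min(1, 1 − 0.78 + 0.73) = min(1, 0.95) = 0.95
φ → (ψ → χ) = min(1, 1 − 0.97 + 0.95) = min(1, 0.98) = 0.98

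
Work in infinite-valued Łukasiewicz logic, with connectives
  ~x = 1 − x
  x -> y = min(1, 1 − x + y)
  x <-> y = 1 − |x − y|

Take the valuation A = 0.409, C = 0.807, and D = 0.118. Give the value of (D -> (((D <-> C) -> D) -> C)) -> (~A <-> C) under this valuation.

0.784

D <-> C = 1 − |0.118 − 0.807| = 1 − 0.689 = 0.311
(D <-> C) -> D = min(1, 1 − 0.311 + 0.118) = min(1, 0.807) = 0.807
((D <-> C) -> D) -> C = min(1, 1 − 0.807 + 0.807) = min(1, 1.000) = 1.000
D -> (((D <-> C) -> D) -> C) = min(1, 1 − 0.118 + 1.000) = min(1, 1.882) = 1.000
~A = 1 − 0.409 = 0.591
~A <-> C = 1 − |0.591 − 0.807| = 1 − 0.216 = 0.784
(D -> (((D <-> C) -> D) -> C)) -> (~A <-> C) = min(1, 1 − 1.000 + 0.784) = min(1, 0.784) = 0.784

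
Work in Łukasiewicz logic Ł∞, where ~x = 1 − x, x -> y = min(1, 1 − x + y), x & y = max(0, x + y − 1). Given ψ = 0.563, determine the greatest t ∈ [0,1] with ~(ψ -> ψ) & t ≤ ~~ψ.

1.000

ψ -> ψ = min(1, 1 − 0.563 + 0.563) = min(1, 1.000) = 1.000
~(ψ -> ψ) = 1 − 1.000 = 0.000
So the left factor is ~(ψ -> ψ) = 0.000.
~ψ = 1 − 0.563 = 0.437
~~ψ = 1 − 0.437 = 0.563
So the right-hand bound is ~~ψ = 0.563.
The residuum of the Łukasiewicz t-norm gives the supremum: min(1, 1 − 0.000 + 0.563).
1 − 0.000 + 0.563 = 1.563, so t = min(1, 1.563) = 1.000.
Check: 0.000 & 1.000 = max(0, 0.000) = 0.000 ≤ 0.563.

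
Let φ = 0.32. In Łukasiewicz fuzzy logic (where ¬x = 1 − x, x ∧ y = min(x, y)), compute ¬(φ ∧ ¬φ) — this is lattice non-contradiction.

0.68

¬φ = 1 − 0.32 = 0.68
φ ∧ ¬φ = min(0.32, 0.68) = 0.32
¬(φ ∧ ¬φ) = 1 − 0.32 = 0.68
(The value 0.68 < 1 shows this instance is not satisfied; not a Ł∞-tautology — its value is 1 − min(a, 1−a).)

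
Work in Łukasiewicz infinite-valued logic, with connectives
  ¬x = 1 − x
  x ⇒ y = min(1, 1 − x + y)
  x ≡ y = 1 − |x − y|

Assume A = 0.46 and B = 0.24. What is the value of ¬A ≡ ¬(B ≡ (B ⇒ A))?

¬A = 1 − 0.46 = 0.54
B ⇒ A = min(1, 1 − 0.24 + 0.46) = min(1, 1.22) = 1.00
B ≡ (B ⇒ A) = 1 − |0.24 − 1.00| = 1 − 0.76 = 0.24
¬(B ≡ (B ⇒ A)) = 1 − 0.24 = 0.76
¬A ≡ ¬(B ≡ (B ⇒ A)) = 1 − |0.54 − 0.76| = 1 − 0.22 = 0.78

0.78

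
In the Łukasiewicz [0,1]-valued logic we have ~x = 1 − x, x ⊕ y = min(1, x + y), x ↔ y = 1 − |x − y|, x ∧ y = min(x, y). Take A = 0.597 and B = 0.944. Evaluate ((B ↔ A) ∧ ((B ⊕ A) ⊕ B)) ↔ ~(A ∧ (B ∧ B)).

0.750

B ↔ A = 1 − |0.944 − 0.597| = 1 − 0.347 = 0.653
B ⊕ A = min(1, 0.944 + 0.597) = min(1, 1.541) = 1.000
(B ⊕ A) ⊕ B = min(1, 1.000 + 0.944) = min(1, 1.944) = 1.000
(B ↔ A) ∧ ((B ⊕ A) ⊕ B) = min(0.653, 1.000) = 0.653
B ∧ B = min(0.944, 0.944) = 0.944
A ∧ (B ∧ B) = min(0.597, 0.944) = 0.597
~(A ∧ (B ∧ B)) = 1 − 0.597 = 0.403
((B ↔ A) ∧ ((B ⊕ A) ⊕ B)) ↔ ~(A ∧ (B ∧ B)) = 1 − |0.653 − 0.403| = 1 − 0.250 = 0.750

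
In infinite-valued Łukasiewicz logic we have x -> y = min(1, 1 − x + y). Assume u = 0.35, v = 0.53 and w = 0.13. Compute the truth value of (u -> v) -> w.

u -> v = min(1, 1 − 0.35 + 0.53) = min(1, 1.18) = 1.00
(u -> v) -> w = min(1, 1 − 1.00 + 0.13) = min(1, 0.13) = 0.13

0.13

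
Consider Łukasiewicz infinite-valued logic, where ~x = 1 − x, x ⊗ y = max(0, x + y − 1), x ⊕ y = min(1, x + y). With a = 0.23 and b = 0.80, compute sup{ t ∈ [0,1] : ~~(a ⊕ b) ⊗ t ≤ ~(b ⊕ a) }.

a ⊕ b = min(1, 0.23 + 0.80) = min(1, 1.03) = 1.00
~(a ⊕ b) = 1 − 1.00 = 0.00
~~(a ⊕ b) = 1 − 0.00 = 1.00
So the left factor is ~~(a ⊕ b) = 1.00.
b ⊕ a = min(1, 0.80 + 0.23) = min(1, 1.03) = 1.00
~(b ⊕ a) = 1 − 1.00 = 0.00
So the right-hand bound is ~(b ⊕ a) = 0.00.
The residuum of the Łukasiewicz t-norm gives the supremum: min(1, 1 − 1.00 + 0.00).
1 − 1.00 + 0.00 = 0.00, so t = min(1, 0.00) = 0.00.
Check: 1.00 ⊗ 0.00 = max(0, 0.00) = 0.00 ≤ 0.00.

0.00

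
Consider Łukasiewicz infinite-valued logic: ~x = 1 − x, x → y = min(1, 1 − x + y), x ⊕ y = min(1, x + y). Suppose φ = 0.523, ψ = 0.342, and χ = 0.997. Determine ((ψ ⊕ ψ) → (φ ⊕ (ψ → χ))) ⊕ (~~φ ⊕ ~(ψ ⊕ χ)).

ψ ⊕ ψ = min(1, 0.342 + 0.342) = min(1, 0.684) = 0.684
ψ → χ = min(1, 1 − 0.342 + 0.997) = min(1, 1.655) = 1.000
φ ⊕ (ψ → χ) = min(1, 0.523 + 1.000) = min(1, 1.523) = 1.000
(ψ ⊕ ψ) → (φ ⊕ (ψ → χ)) = min(1, 1 − 0.684 + 1.000) = min(1, 1.316) = 1.000
~φ = 1 − 0.523 = 0.477
~~φ = 1 − 0.477 = 0.523
ψ ⊕ χ = min(1, 0.342 + 0.997) = min(1, 1.339) = 1.000
~(ψ ⊕ χ) = 1 − 1.000 = 0.000
~~φ ⊕ ~(ψ ⊕ χ) = min(1, 0.523 + 0.000) = min(1, 0.523) = 0.523
((ψ ⊕ ψ) → (φ ⊕ (ψ → χ))) ⊕ (~~φ ⊕ ~(ψ ⊕ χ)) = min(1, 1.000 + 0.523) = min(1, 1.523) = 1.000

1.000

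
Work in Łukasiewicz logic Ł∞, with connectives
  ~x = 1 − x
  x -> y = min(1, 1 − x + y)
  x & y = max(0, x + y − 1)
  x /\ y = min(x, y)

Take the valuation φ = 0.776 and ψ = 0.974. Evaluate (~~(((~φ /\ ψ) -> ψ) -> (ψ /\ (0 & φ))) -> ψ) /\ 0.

0.000

~φ = 1 − 0.776 = 0.224
~φ /\ ψ = min(0.224, 0.974) = 0.224
(~φ /\ ψ) -> ψ = min(1, 1 − 0.224 + 0.974) = min(1, 1.750) = 1.000
0 & φ = max(0, 0.000 + 0.776 − 1) = max(0, -0.224) = 0.000
ψ /\ (0 & φ) = min(0.974, 0.000) = 0.000
((~φ /\ ψ) -> ψ) -> (ψ /\ (0 & φ)) = min(1, 1 − 1.000 + 0.000) = min(1, 0.000) = 0.000
~(((~φ /\ ψ) -> ψ) -> (ψ /\ (0 & φ))) = 1 − 0.000 = 1.000
~~(((~φ /\ ψ) -> ψ) -> (ψ /\ (0 & φ))) = 1 − 1.000 = 0.000
~~(((~φ /\ ψ) -> ψ) -> (ψ /\ (0 & φ))) -> ψ = min(1, 1 − 0.000 + 0.974) = min(1, 1.974) = 1.000
(~~(((~φ /\ ψ) -> ψ) -> (ψ /\ (0 & φ))) -> ψ) /\ 0 = min(1.000, 0.000) = 0.000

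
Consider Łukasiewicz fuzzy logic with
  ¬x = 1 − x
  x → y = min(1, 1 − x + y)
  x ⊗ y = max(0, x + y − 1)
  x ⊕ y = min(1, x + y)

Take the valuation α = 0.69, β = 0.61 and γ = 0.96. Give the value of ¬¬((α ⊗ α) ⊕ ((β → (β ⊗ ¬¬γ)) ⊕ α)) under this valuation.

α ⊗ α = max(0, 0.69 + 0.69 − 1) = max(0, 0.38) = 0.38
¬γ = 1 − 0.96 = 0.04
¬¬γ = 1 − 0.04 = 0.96
β ⊗ ¬¬γ = max(0, 0.61 + 0.96 − 1) = max(0, 0.57) = 0.57
β → (β ⊗ ¬¬γ) = min(1, 1 − 0.61 + 0.57) = min(1, 0.96) = 0.96
(β → (β ⊗ ¬¬γ)) ⊕ α = min(1, 0.96 + 0.69) = min(1, 1.65) = 1.00
(α ⊗ α) ⊕ ((β → (β ⊗ ¬¬γ)) ⊕ α) = min(1, 0.38 + 1.00) = min(1, 1.38) = 1.00
¬((α ⊗ α) ⊕ ((β → (β ⊗ ¬¬γ)) ⊕ α)) = 1 − 1.00 = 0.00
¬¬((α ⊗ α) ⊕ ((β → (β ⊗ ¬¬γ)) ⊕ α)) = 1 − 0.00 = 1.00

1.00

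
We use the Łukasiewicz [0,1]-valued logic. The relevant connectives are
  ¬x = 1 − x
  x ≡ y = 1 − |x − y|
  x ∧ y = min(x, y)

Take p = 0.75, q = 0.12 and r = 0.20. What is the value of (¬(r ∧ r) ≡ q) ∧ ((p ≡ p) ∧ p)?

0.32

r ∧ r = min(0.20, 0.20) = 0.20
¬(r ∧ r) = 1 − 0.20 = 0.80
¬(r ∧ r) ≡ q = 1 − |0.80 − 0.12| = 1 − 0.68 = 0.32
p ≡ p = 1 − |0.75 − 0.75| = 1 − 0.00 = 1.00
(p ≡ p) ∧ p = min(1.00, 0.75) = 0.75
(¬(r ∧ r) ≡ q) ∧ ((p ≡ p) ∧ p) = min(0.32, 0.75) = 0.32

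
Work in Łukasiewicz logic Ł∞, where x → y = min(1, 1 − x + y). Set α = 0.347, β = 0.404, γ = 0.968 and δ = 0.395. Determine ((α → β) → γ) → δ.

0.427

α → β = min(1, 1 − 0.347 + 0.404) = min(1, 1.057) = 1.000
(α → β) → γ = min(1, 1 − 1.000 + 0.968) = min(1, 0.968) = 0.968
((α → β) → γ) → δ = min(1, 1 − 0.968 + 0.395) = min(1, 0.427) = 0.427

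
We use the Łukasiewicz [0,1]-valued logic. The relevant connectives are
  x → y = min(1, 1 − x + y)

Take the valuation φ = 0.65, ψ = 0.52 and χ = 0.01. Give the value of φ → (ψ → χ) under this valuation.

ψ → χ = min(1, 1 − 0.52 + 0.01) = min(1, 0.49) = 0.49
φ → (ψ → χ) = min(1, 1 − 0.65 + 0.49) = min(1, 0.84) = 0.84

0.84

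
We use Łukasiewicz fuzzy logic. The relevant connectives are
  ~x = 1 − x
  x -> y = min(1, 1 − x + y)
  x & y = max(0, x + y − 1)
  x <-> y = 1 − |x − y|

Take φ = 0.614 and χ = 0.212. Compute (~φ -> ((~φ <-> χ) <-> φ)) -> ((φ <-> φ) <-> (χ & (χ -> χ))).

~φ = 1 − 0.614 = 0.386
~φ <-> χ = 1 − |0.386 − 0.212| = 1 − 0.174 = 0.826
(~φ <-> χ) <-> φ = 1 − |0.826 − 0.614| = 1 − 0.212 = 0.788
~φ -> ((~φ <-> χ) <-> φ) = min(1, 1 − 0.386 + 0.788) = min(1, 1.402) = 1.000
φ <-> φ = 1 − |0.614 − 0.614| = 1 − 0.000 = 1.000
χ -> χ = min(1, 1 − 0.212 + 0.212) = min(1, 1.000) = 1.000
χ & (χ -> χ) = max(0, 0.212 + 1.000 − 1) = max(0, 0.212) = 0.212
(φ <-> φ) <-> (χ & (χ -> χ)) = 1 − |1.000 − 0.212| = 1 − 0.788 = 0.212
(~φ -> ((~φ <-> χ) <-> φ)) -> ((φ <-> φ) <-> (χ & (χ -> χ))) = min(1, 1 − 1.000 + 0.212) = min(1, 0.212) = 0.212

0.212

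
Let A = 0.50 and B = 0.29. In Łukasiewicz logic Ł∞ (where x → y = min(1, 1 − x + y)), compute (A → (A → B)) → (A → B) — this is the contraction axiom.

0.79

A → B = min(1, 1 − 0.50 + 0.29) = min(1, 0.79) = 0.79
A → (A → B) = min(1, 1 − 0.50 + 0.79) = min(1, 1.29) = 1.00
(A → (A → B)) → (A → B) = min(1, 1 − 1.00 + 0.79) = min(1, 0.79) = 0.79
(The value 0.79 < 1 shows this instance is not satisfied; fails in Ł∞ (the t-norm is not idempotent).)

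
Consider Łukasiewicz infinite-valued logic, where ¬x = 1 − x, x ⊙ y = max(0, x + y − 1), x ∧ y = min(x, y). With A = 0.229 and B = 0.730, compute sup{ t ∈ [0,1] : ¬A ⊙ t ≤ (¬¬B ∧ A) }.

¬A = 1 − 0.229 = 0.771
So the left factor is ¬A = 0.771.
¬B = 1 − 0.730 = 0.270
¬¬B = 1 − 0.270 = 0.730
¬¬B ∧ A = min(0.730, 0.229) = 0.229
So the right-hand bound is ¬¬B ∧ A = 0.229.
The residuum of the Łukasiewicz t-norm gives the supremum: min(1, 1 − 0.771 + 0.229).
1 − 0.771 + 0.229 = 0.458, so t = min(1, 0.458) = 0.458.
Check: 0.771 ⊙ 0.458 = max(0, 0.229) = 0.229 ≤ 0.229.

0.458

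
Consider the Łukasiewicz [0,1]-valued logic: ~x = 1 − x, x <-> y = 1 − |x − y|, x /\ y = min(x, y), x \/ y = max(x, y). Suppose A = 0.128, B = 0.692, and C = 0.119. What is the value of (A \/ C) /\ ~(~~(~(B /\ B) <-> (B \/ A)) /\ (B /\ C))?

A \/ C = max(0.128, 0.119) = 0.128
B /\ B = min(0.692, 0.692) = 0.692
~(B /\ B) = 1 − 0.692 = 0.308
B \/ A = max(0.692, 0.128) = 0.692
~(B /\ B) <-> (B \/ A) = 1 − |0.308 − 0.692| = 1 − 0.384 = 0.616
~(~(B /\ B) <-> (B \/ A)) = 1 − 0.616 = 0.384
~~(~(B /\ B) <-> (B \/ A)) = 1 − 0.384 = 0.616
B /\ C = min(0.692, 0.119) = 0.119
~~(~(B /\ B) <-> (B \/ A)) /\ (B /\ C) = min(0.616, 0.119) = 0.119
~(~~(~(B /\ B) <-> (B \/ A)) /\ (B /\ C)) = 1 − 0.119 = 0.881
(A \/ C) /\ ~(~~(~(B /\ B) <-> (B \/ A)) /\ (B /\ C)) = min(0.128, 0.881) = 0.128

0.128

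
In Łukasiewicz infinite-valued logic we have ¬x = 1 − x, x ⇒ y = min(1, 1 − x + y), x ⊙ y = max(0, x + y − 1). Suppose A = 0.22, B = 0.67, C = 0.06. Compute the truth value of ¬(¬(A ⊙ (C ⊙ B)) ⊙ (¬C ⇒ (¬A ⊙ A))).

0.94

C ⊙ B = max(0, 0.06 + 0.67 − 1) = max(0, -0.27) = 0.00
A ⊙ (C ⊙ B) = max(0, 0.22 + 0.00 − 1) = max(0, -0.78) = 0.00
¬(A ⊙ (C ⊙ B)) = 1 − 0.00 = 1.00
¬C = 1 − 0.06 = 0.94
¬A = 1 − 0.22 = 0.78
¬A ⊙ A = max(0, 0.78 + 0.22 − 1) = max(0, 0.00) = 0.00
¬C ⇒ (¬A ⊙ A) = min(1, 1 − 0.94 + 0.00) = min(1, 0.06) = 0.06
¬(A ⊙ (C ⊙ B)) ⊙ (¬C ⇒ (¬A ⊙ A)) = max(0, 1.00 + 0.06 − 1) = max(0, 0.06) = 0.06
¬(¬(A ⊙ (C ⊙ B)) ⊙ (¬C ⇒ (¬A ⊙ A))) = 1 − 0.06 = 0.94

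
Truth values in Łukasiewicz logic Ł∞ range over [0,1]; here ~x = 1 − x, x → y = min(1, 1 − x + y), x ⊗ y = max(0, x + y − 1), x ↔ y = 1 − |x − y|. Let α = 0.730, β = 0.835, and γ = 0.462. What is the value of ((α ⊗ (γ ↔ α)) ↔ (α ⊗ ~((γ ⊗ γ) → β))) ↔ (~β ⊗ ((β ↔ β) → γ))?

0.462

γ ↔ α = 1 − |0.462 − 0.730| = 1 − 0.268 = 0.732
α ⊗ (γ ↔ α) = max(0, 0.730 + 0.732 − 1) = max(0, 0.462) = 0.462
γ ⊗ γ = max(0, 0.462 + 0.462 − 1) = max(0, -0.076) = 0.000
(γ ⊗ γ) → β = min(1, 1 − 0.000 + 0.835) = min(1, 1.835) = 1.000
~((γ ⊗ γ) → β) = 1 − 1.000 = 0.000
α ⊗ ~((γ ⊗ γ) → β) = max(0, 0.730 + 0.000 − 1) = max(0, -0.270) = 0.000
(α ⊗ (γ ↔ α)) ↔ (α ⊗ ~((γ ⊗ γ) → β)) = 1 − |0.462 − 0.000| = 1 − 0.462 = 0.538
~β = 1 − 0.835 = 0.165
β ↔ β = 1 − |0.835 − 0.835| = 1 − 0.000 = 1.000
(β ↔ β) → γ = min(1, 1 − 1.000 + 0.462) = min(1, 0.462) = 0.462
~β ⊗ ((β ↔ β) → γ) = max(0, 0.165 + 0.462 − 1) = max(0, -0.373) = 0.000
((α ⊗ (γ ↔ α)) ↔ (α ⊗ ~((γ ⊗ γ) → β))) ↔ (~β ⊗ ((β ↔ β) → γ)) = 1 − |0.538 − 0.000| = 1 − 0.538 = 0.462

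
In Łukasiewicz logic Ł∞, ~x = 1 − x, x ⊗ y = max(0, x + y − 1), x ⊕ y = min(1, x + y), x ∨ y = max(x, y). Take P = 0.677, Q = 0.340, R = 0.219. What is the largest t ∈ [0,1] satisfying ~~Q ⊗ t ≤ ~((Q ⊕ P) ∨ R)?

0.660

~Q = 1 − 0.340 = 0.660
~~Q = 1 − 0.660 = 0.340
So the left factor is ~~Q = 0.340.
Q ⊕ P = min(1, 0.340 + 0.677) = min(1, 1.017) = 1.000
(Q ⊕ P) ∨ R = max(1.000, 0.219) = 1.000
~((Q ⊕ P) ∨ R) = 1 − 1.000 = 0.000
So the right-hand bound is ~((Q ⊕ P) ∨ R) = 0.000.
The residuum of the Łukasiewicz t-norm gives the supremum: min(1, 1 − 0.340 + 0.000).
1 − 0.340 + 0.000 = 0.660, so t = min(1, 0.660) = 0.660.
Check: 0.340 ⊗ 0.660 = max(0, 0.000) = 0.000 ≤ 0.000.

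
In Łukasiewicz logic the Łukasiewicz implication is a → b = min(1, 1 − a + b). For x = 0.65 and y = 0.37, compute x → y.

0.72

x → y = min(1, 1 − 0.65 + 0.37) = min(1, 0.72) = 0.72
For comparison, the Gödel implication (1 if a ≤ b else b) would give 0.37.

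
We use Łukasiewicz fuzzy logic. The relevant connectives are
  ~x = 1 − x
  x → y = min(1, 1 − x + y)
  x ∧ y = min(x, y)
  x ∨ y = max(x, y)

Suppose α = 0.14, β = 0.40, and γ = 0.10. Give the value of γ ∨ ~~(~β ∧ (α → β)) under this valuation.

0.60

~β = 1 − 0.40 = 0.60
α → β = min(1, 1 − 0.14 + 0.40) = min(1, 1.26) = 1.00
~β ∧ (α → β) = min(0.60, 1.00) = 0.60
~(~β ∧ (α → β)) = 1 − 0.60 = 0.40
~~(~β ∧ (α → β)) = 1 − 0.40 = 0.60
γ ∨ ~~(~β ∧ (α → β)) = max(0.10, 0.60) = 0.60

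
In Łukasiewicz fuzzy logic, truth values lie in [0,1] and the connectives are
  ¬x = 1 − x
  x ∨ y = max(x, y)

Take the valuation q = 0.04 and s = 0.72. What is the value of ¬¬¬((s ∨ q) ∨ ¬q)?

s ∨ q = max(0.72, 0.04) = 0.72
¬q = 1 − 0.04 = 0.96
(s ∨ q) ∨ ¬q = max(0.72, 0.96) = 0.96
¬((s ∨ q) ∨ ¬q) = 1 − 0.96 = 0.04
¬¬((s ∨ q) ∨ ¬q) = 1 − 0.04 = 0.96
¬¬¬((s ∨ q) ∨ ¬q) = 1 − 0.96 = 0.04

0.04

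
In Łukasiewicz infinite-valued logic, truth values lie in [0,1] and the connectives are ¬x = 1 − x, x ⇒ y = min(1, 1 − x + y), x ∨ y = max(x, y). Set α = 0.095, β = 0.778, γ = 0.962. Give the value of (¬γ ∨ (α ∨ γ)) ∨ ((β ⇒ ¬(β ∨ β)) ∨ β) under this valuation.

0.962

¬γ = 1 − 0.962 = 0.038
α ∨ γ = max(0.095, 0.962) = 0.962
¬γ ∨ (α ∨ γ) = max(0.038, 0.962) = 0.962
β ∨ β = max(0.778, 0.778) = 0.778
¬(β ∨ β) = 1 − 0.778 = 0.222
β ⇒ ¬(β ∨ β) = min(1, 1 − 0.778 + 0.222) = min(1, 0.444) = 0.444
(β ⇒ ¬(β ∨ β)) ∨ β = max(0.444, 0.778) = 0.778
(¬γ ∨ (α ∨ γ)) ∨ ((β ⇒ ¬(β ∨ β)) ∨ β) = max(0.962, 0.778) = 0.962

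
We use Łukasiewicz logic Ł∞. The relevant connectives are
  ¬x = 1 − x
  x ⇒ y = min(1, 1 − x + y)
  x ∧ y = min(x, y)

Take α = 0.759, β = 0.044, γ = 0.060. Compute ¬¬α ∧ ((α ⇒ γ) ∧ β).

0.044

¬α = 1 − 0.759 = 0.241
¬¬α = 1 − 0.241 = 0.759
α ⇒ γ = min(1, 1 − 0.759 + 0.060) = min(1, 0.301) = 0.301
(α ⇒ γ) ∧ β = min(0.301, 0.044) = 0.044
¬¬α ∧ ((α ⇒ γ) ∧ β) = min(0.759, 0.044) = 0.044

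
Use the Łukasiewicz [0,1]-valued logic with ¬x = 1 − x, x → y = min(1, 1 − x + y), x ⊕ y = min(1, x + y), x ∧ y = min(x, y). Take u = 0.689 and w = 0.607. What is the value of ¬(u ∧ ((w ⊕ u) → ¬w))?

0.607

w ⊕ u = min(1, 0.607 + 0.689) = min(1, 1.296) = 1.000
¬w = 1 − 0.607 = 0.393
(w ⊕ u) → ¬w = min(1, 1 − 1.000 + 0.393) = min(1, 0.393) = 0.393
u ∧ ((w ⊕ u) → ¬w) = min(0.689, 0.393) = 0.393
¬(u ∧ ((w ⊕ u) → ¬w)) = 1 − 0.393 = 0.607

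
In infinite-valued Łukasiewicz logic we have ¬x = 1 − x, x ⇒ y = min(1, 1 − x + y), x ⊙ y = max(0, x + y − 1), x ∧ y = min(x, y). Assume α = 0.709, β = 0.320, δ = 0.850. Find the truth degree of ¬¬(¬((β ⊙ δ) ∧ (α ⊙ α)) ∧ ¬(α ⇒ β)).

β ⊙ δ = max(0, 0.320 + 0.850 − 1) = max(0, 0.170) = 0.170
α ⊙ α = max(0, 0.709 + 0.709 − 1) = max(0, 0.418) = 0.418
(β ⊙ δ) ∧ (α ⊙ α) = min(0.170, 0.418) = 0.170
¬((β ⊙ δ) ∧ (α ⊙ α)) = 1 − 0.170 = 0.830
α ⇒ β = min(1, 1 − 0.709 + 0.320) = min(1, 0.611) = 0.611
¬(α ⇒ β) = 1 − 0.611 = 0.389
¬((β ⊙ δ) ∧ (α ⊙ α)) ∧ ¬(α ⇒ β) = min(0.830, 0.389) = 0.389
¬(¬((β ⊙ δ) ∧ (α ⊙ α)) ∧ ¬(α ⇒ β)) = 1 − 0.389 = 0.611
¬¬(¬((β ⊙ δ) ∧ (α ⊙ α)) ∧ ¬(α ⇒ β)) = 1 − 0.611 = 0.389

0.389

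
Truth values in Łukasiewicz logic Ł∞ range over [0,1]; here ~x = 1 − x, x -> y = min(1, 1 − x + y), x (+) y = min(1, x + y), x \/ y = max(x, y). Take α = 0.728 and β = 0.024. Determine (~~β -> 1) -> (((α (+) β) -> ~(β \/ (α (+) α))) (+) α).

~β = 1 − 0.024 = 0.976
~~β = 1 − 0.976 = 0.024
~~β -> 1 = min(1, 1 − 0.024 + 1.000) = min(1, 1.976) = 1.000
α (+) β = min(1, 0.728 + 0.024) = min(1, 0.752) = 0.752
α (+) α = min(1, 0.728 + 0.728) = min(1, 1.456) = 1.000
β \/ (α (+) α) = max(0.024, 1.000) = 1.000
~(β \/ (α (+) α)) = 1 − 1.000 = 0.000
(α (+) β) -> ~(β \/ (α (+) α)) = min(1, 1 − 0.752 + 0.000) = min(1, 0.248) = 0.248
((α (+) β) -> ~(β \/ (α (+) α))) (+) α = min(1, 0.248 + 0.728) = min(1, 0.976) = 0.976
(~~β -> 1) -> (((α (+) β) -> ~(β \/ (α (+) α))) (+) α) = min(1, 1 − 1.000 + 0.976) = min(1, 0.976) = 0.976

0.976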